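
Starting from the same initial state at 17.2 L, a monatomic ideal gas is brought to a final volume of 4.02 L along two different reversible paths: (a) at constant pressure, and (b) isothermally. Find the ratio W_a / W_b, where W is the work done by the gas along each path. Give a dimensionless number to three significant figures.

W_a / W_b ≈ 0.527

Path (a) isobaric: W = P₁(V₂ − V₁) → W_a/(P₁V₁) = -0.7663.
Path (b) isothermal: W = P₁V₁ ln(V₂/V₁) → W_b/(P₁V₁) = -1.454.
W_a / W_b = -0.7663 / -1.454 = 0.5271.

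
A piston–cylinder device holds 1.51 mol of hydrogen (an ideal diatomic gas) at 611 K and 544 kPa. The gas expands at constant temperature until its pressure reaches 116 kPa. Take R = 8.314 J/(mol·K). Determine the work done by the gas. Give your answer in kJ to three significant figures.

Isothermal process: W = nRT ln(V₂/V₁) = nRT ln(P₁/P₂).
W = (1.51)(8.314)(611) × ln(544/116)
  = 7671 × ln(4.69) = 7671 × 1.545
W_by_gas = 11854 J.

W ≈ 11.9 kJ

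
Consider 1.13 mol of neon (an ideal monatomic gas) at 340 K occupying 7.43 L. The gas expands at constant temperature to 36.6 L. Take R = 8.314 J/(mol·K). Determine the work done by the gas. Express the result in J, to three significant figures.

Isothermal: W = nRT ln(V₂/V₁).
W = (1.13)(8.314)(340) × ln(36.6/7.43)
  = 3194 × 1.595
W_by_gas = 5093 J.

W ≈ 5090 J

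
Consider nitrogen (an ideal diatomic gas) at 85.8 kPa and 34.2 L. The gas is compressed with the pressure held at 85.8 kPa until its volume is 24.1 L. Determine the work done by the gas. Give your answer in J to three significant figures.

Isobaric: W = P ΔV.
W = (85.8 kPa)(24.1 − 34.2 L) = (85.8)(-10.1) = -866.6 J.

W ≈ -867 J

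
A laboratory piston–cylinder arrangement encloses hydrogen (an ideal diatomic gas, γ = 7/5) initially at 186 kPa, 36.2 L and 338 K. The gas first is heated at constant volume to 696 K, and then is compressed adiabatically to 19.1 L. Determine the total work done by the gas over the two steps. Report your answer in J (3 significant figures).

Step 1 (isochoric): W = 0 (constant volume).
After step 1: P = 383 kPa (V unchanged).
Step 2 (adiabatic): W = (P₁V₁ − P₂V₂)/(γ−1) = (13865 − 17905)/0.4 = -10101 J.
W_total = 0 − 10101 = -10101 J.

W_total ≈ -10100 J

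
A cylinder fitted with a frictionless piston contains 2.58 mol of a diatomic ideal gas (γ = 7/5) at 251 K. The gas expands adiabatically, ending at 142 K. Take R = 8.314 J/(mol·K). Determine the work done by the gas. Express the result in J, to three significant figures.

Adiabatic ⇒ Q = 0, so W_by = −ΔU = nCᵥ(T₁ − T₂).
Cᵥ = 5R/2 = 20.79 J/(mol·K).
W = (2.58)(20.79)(251 − 142) = 5845 J.

W ≈ 5850 J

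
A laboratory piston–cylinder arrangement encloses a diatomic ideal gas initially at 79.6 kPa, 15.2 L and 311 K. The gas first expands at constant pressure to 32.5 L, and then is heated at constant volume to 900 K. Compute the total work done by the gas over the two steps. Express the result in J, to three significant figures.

W_total ≈ 1380 J

Step 1 (isobaric): W = PΔV = (79.6 kPa)(32.5 − 15.2 L) = 1377 J.
Step 2 (isochoric): W = 0 (constant volume).
W_total = 1377 + 0 = 1377 J.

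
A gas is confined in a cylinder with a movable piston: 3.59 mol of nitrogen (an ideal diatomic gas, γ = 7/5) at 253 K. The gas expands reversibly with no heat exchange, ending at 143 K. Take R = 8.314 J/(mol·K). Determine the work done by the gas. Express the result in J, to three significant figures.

W ≈ 8210 J

Adiabatic ⇒ Q = 0, so W_by = −ΔU = nCᵥ(T₁ − T₂).
Cᵥ = 5R/2 = 20.79 J/(mol·K).
W = (3.59)(20.79)(253 − 143) = 8208 J.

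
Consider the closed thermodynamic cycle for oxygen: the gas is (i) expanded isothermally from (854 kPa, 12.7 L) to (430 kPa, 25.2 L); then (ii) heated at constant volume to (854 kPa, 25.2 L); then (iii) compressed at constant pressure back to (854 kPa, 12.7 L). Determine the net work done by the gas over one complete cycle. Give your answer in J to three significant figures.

Leg (i): W = PᵢVᵢ ln(V_f/Vᵢ) = (10846) ln(25.2/12.7) = 7432 J.
Leg (ii): W = 0.
Leg (iii): W = PΔV = (854)(12.7 − 25.2) = -10675 J.
W_net = 7432 − 10675 = -3243 J.

W_net ≈ -3240 J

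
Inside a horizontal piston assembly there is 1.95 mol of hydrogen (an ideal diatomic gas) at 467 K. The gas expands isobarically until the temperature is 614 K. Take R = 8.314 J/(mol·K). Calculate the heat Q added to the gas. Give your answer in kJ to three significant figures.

Q ≈ 8.34 kJ

Isobaric: W = nRΔT = (1.95)(8.314)(147) = 2383 J.
ΔU = nCᵥΔT with Cᵥ = 5R/2: ΔU = (1.95)(20.79)(147) = 5958 J.
Q = ΔU + W = 5958 + 2383 = 8341 J.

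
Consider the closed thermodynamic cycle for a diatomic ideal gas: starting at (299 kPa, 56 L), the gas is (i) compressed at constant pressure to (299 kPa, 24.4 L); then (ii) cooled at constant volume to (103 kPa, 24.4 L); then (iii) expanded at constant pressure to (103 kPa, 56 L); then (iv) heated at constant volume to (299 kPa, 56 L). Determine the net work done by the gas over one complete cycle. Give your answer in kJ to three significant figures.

W_net ≈ -6.19 kJ

Constant-volume legs do no work.
W(i) = (299)(24.4 − 56) = -9448 J; W(iii) = (103)(56 − 24.4) = 3255 J.
W_net = -9448 + 3255 = -6194 J (the counter-clockwise enclosed area).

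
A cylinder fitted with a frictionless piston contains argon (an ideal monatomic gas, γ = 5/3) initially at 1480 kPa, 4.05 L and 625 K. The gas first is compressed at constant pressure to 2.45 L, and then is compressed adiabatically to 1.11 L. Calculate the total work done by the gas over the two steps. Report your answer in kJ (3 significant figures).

W_total ≈ -6.15 kJ

Step 1 (isobaric): W = PΔV = (1480 kPa)(2.45 − 4.05 L) = -2368 J.
After step 1: P = 1480 kPa, V = 2.45 L, T = 378.1 K.
Step 2 (adiabatic): W = (P₁V₁ − P₂V₂)/(γ−1) = (3626 − 6147)/0.667 = -3781 J.
W_total = -2368 − 3781 = -6149 J.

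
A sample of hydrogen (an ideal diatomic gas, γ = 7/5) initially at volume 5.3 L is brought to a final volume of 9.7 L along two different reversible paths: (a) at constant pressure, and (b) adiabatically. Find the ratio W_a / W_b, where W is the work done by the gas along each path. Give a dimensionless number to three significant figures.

Path (a) isobaric: W = P₁(V₂ − V₁) → W_a/(P₁V₁) = 0.8302.
Path (b) adiabatic: W = P₁V₁(1 − (V₁/V₂)^(γ−1))/(γ−1) → W_b/(P₁V₁) = 0.5369.
W_a / W_b = 0.8302 / 0.5369 = 1.546.

W_a / W_b ≈ 1.55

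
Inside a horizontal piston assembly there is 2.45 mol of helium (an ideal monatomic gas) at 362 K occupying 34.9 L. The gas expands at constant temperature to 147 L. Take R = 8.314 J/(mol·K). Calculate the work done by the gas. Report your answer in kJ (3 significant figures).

W ≈ 10.6 kJ

Isothermal: W = nRT ln(V₂/V₁).
W = (2.45)(8.314)(362) × ln(147/34.9)
  = 7374 × 1.438
W_by_gas = 10603 J.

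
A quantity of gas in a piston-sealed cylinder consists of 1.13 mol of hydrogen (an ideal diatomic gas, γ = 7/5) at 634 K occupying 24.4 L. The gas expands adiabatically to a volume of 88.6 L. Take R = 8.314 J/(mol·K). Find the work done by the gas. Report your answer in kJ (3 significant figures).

Adiabatic: TV^(γ−1) = const with γ = 7/5.
T₂ = T₁ (V₁/V₂)^(γ−1) = 634 × (24.4/88.6)^0.4 = 634 × 0.597 = 378.5 K.
W_by = nCᵥ(T₁ − T₂) = (1.13)(20.79)(634 − 378.5) = 6001 J.

W ≈ 6.00 kJ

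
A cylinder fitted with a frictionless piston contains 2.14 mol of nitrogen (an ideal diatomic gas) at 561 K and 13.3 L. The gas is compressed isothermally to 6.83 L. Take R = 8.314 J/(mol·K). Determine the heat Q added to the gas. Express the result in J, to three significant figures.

Q ≈ -6650 J

Isothermal ⇒ ΔU = 0, so Q = W = nRT ln(V₂/V₁).
Q = (2.14)(8.314)(561) ln(6.83/13.3) = 9981 × -0.6664 = -6652 J.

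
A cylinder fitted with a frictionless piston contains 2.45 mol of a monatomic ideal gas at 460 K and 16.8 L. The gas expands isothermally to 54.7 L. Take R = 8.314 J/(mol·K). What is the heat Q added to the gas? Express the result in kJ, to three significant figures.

Isothermal ⇒ ΔU = 0, so Q = W = nRT ln(V₂/V₁).
Q = (2.45)(8.314)(460) ln(54.7/16.8) = 9370 × 1.18 = 11061 J.

Q ≈ 11.1 kJ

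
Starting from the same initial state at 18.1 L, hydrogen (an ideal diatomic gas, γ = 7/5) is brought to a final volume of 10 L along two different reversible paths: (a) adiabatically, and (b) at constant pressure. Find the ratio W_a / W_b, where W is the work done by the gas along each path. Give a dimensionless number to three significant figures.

W_a / W_b ≈ 1.50

Path (a) adiabatic: W = P₁V₁(1 − (V₁/V₂)^(γ−1))/(γ−1) → W_a/(P₁V₁) = -0.6697.
Path (b) isobaric: W = P₁(V₂ − V₁) → W_b/(P₁V₁) = -0.4475.
W_a / W_b = -0.6697 / -0.4475 = 1.496.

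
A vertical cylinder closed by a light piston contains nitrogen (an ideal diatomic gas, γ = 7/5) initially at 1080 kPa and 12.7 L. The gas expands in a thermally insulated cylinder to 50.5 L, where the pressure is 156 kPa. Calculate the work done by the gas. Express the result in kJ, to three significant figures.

W ≈ 14.6 kJ

Adiabatic: W = (P₁V₁ − P₂V₂)/(γ − 1) with γ = 7/5.
P₁V₁ = 13716 J, P₂V₂ = 7878 J.
W = (13716 − 7878) / 0.4 = 14595 J.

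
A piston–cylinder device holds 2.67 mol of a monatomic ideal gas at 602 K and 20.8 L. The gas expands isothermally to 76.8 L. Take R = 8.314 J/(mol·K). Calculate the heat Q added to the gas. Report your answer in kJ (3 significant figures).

Isothermal ⇒ ΔU = 0, so Q = W = nRT ln(V₂/V₁).
Q = (2.67)(8.314)(602) ln(76.8/20.8) = 13363 × 1.306 = 17456 J.

Q ≈ 17.5 kJ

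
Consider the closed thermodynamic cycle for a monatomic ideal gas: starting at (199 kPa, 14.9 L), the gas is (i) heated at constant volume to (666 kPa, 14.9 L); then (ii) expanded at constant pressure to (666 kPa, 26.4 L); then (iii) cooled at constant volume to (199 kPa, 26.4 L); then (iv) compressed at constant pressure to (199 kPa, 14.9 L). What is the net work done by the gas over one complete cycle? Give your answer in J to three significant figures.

Constant-volume legs do no work.
W(ii) = (666)(26.4 − 14.9) = 7659 J; W(iv) = (199)(14.9 − 26.4) = -2288 J.
W_net = 7659 − 2288 = 5370 J (the clockwise enclosed area).

W_net ≈ 5370 J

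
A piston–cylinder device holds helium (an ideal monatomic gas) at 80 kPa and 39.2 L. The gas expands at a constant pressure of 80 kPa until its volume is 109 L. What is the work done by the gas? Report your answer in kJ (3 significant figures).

Isobaric: W = P ΔV.
W = (80 kPa)(109 − 39.2 L) = (80)(69.8) = 5584 J.

W ≈ 5.58 kJ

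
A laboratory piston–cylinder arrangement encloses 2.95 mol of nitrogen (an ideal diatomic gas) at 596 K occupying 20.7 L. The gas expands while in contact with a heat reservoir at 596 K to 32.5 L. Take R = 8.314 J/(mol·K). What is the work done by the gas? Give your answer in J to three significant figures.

W ≈ 6590 J

Isothermal: W = nRT ln(V₂/V₁).
W = (2.95)(8.314)(596) × ln(32.5/20.7)
  = 14618 × 0.4511
W_by_gas = 6594 J.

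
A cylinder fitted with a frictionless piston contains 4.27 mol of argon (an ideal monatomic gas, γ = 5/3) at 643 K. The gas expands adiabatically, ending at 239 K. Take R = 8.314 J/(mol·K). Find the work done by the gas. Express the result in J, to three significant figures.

Adiabatic ⇒ Q = 0, so W_by = −ΔU = nCᵥ(T₁ − T₂).
Cᵥ = 3R/2 = 12.47 J/(mol·K).
W = (4.27)(12.47)(643 − 239) = 21513 J.

W ≈ 21500 J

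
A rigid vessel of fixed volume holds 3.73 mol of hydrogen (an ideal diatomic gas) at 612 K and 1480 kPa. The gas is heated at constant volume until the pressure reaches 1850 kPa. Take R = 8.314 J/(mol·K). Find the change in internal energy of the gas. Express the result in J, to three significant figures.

Constant volume ⇒ W = 0, so Q = ΔU = nCᵥΔT with Cᵥ = 5R/2 = 20.79 J/(mol·K).
At constant V, T₂/T₁ = P₂/P₁ ⇒ ΔT = T₁(P₂/P₁ − 1) = 612·(1850/1480 − 1) = 153 K.
ΔU = (3.73)(20.79)(153) = 11862 J.

ΔU ≈ 11900 J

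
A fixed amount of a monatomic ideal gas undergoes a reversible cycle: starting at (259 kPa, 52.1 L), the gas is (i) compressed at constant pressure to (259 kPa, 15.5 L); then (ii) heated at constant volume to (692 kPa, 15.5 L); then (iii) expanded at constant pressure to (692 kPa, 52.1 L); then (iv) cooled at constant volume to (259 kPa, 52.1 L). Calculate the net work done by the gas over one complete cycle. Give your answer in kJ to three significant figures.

W_net ≈ 15.8 kJ

Constant-volume legs do no work.
W(i) = (259)(15.5 − 52.1) = -9479 J; W(iii) = (692)(52.1 − 15.5) = 25327 J.
W_net = -9479 + 25327 = 15848 J (the clockwise enclosed area).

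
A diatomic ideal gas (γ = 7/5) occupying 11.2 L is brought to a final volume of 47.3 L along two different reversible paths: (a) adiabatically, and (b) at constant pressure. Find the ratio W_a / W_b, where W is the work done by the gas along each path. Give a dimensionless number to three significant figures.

W_a / W_b ≈ 0.340

Path (a) adiabatic: W = P₁V₁(1 − (V₁/V₂)^(γ−1))/(γ−1) → W_a/(P₁V₁) = 1.095.
Path (b) isobaric: W = P₁(V₂ − V₁) → W_b/(P₁V₁) = 3.223.
W_a / W_b = 1.095 / 3.223 = 0.3397.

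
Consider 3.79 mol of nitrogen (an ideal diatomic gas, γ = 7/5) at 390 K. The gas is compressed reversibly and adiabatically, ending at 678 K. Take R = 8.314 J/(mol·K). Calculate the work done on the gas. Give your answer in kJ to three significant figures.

Adiabatic ⇒ Q = 0, so W_by = −ΔU = nCᵥ(T₁ − T₂).
Cᵥ = 5R/2 = 20.79 J/(mol·K).
W = (3.79)(20.79)(390 − 678) = -22687 J.
Work on gas = −W_by = 22687 J.

W ≈ 22.7 kJ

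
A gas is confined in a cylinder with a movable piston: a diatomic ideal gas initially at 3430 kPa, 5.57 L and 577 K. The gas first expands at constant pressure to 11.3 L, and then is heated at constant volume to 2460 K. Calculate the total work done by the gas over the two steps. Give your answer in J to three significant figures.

Step 1 (isobaric): W = PΔV = (3430 kPa)(11.3 − 5.57 L) = 19654 J.
Step 2 (isochoric): W = 0 (constant volume).
W_total = 19654 + 0 = 19654 J.

W_total ≈ 19700 J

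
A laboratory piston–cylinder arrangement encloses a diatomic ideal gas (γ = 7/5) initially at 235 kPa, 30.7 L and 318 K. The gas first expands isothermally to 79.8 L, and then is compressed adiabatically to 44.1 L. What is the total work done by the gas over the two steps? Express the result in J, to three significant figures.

Step 1 (isothermal): W = P₁V₁ ln(V₂/V₁) = (7214) ln(79.8/30.7) = 6892 J.
After step 1: P = 90.41 kPa, V = 79.8 L, T = 318 K.
Step 2 (adiabatic): W = (P₁V₁ − P₂V₂)/(γ−1) = (7214 − 9146)/0.4 = -4829 J.
W_total = 6892 − 4829 = 2063 J.

W_total ≈ 2060 J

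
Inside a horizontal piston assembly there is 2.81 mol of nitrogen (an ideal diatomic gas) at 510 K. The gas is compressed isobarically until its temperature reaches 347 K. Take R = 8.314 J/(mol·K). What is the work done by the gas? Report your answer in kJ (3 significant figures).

Isobaric: W = P ΔV = nR ΔT.
W = (2.81)(8.314)(347 − 510) = -3808 J.

W ≈ -3.81 kJ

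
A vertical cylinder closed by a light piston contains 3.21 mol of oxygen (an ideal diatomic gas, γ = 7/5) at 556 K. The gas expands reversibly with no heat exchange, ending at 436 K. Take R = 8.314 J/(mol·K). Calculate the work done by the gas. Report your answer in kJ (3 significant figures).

Adiabatic ⇒ Q = 0, so W_by = −ΔU = nCᵥ(T₁ − T₂).
Cᵥ = 5R/2 = 20.79 J/(mol·K).
W = (3.21)(20.79)(556 − 436) = 8006 J.

W ≈ 8.01 kJ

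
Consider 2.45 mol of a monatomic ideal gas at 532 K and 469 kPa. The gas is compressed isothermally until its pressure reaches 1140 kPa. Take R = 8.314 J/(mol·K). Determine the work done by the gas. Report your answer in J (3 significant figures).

Isothermal process: W = nRT ln(V₂/V₁) = nRT ln(P₁/P₂).
W = (2.45)(8.314)(532) × ln(469/1140)
  = 10836 × ln(0.4114) = 10836 × -0.8882
W_by_gas = -9625 J.

W ≈ -9620 J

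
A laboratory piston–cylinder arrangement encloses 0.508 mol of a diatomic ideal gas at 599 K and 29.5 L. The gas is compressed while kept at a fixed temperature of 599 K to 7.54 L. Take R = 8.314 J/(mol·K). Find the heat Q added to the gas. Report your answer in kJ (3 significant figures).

Isothermal ⇒ ΔU = 0, so Q = W = nRT ln(V₂/V₁).
Q = (0.508)(8.314)(599) ln(7.54/29.5) = 2530 × -1.364 = -3451 J.

Q ≈ -3.45 kJ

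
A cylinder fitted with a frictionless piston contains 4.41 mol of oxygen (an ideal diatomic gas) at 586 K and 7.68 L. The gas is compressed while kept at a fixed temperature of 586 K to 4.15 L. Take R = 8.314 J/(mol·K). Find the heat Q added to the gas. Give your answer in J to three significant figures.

Isothermal ⇒ ΔU = 0, so Q = W = nRT ln(V₂/V₁).
Q = (4.41)(8.314)(586) ln(4.15/7.68) = 21486 × -0.6155 = -13225 J.

Q ≈ -13200 J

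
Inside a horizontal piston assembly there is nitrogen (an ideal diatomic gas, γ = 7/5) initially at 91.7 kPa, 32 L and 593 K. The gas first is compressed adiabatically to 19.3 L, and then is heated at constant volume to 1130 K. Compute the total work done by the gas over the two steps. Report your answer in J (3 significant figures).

W_total ≈ -1640 J

Step 1 (adiabatic): W = (P₁V₁ − P₂V₂)/(γ−1) = (2934 − 3592)/0.4 = -1644 J.
Step 2 (isochoric): W = 0 (constant volume).
W_total = -1644 + 0 = -1644 J.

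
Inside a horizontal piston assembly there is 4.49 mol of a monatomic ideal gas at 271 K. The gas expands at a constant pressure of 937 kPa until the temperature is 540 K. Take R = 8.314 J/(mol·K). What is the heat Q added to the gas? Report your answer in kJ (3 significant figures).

Isobaric: W = nRΔT = (4.49)(8.314)(269) = 10042 J.
ΔU = nCᵥΔT with Cᵥ = 3R/2: ΔU = (4.49)(12.47)(269) = 15063 J.
Q = ΔU + W = 15063 + 10042 = 25104 J.

Q ≈ 25.1 kJ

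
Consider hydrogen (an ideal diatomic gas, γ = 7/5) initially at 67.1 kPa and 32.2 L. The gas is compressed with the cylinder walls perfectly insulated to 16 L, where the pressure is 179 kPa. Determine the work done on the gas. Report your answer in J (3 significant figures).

W ≈ 1760 J

Adiabatic: W = (P₁V₁ − P₂V₂)/(γ − 1) with γ = 7/5.
P₁V₁ = 2161 J, P₂V₂ = 2864 J.
W = (2161 − 2864) / 0.4 = -1758 J.
Work on gas = −W_by = 1758 J.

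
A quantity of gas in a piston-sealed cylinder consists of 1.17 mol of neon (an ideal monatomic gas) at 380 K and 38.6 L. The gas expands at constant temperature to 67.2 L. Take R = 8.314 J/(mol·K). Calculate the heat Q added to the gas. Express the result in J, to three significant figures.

Isothermal ⇒ ΔU = 0, so Q = W = nRT ln(V₂/V₁).
Q = (1.17)(8.314)(380) ln(67.2/38.6) = 3696 × 0.5544 = 2049 J.

Q ≈ 2050 J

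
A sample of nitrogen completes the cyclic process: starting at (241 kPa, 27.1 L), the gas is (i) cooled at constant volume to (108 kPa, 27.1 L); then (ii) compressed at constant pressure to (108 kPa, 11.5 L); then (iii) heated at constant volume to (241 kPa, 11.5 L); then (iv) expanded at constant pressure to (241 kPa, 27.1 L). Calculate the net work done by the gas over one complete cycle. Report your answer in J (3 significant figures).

Constant-volume legs do no work.
W(ii) = (108)(11.5 − 27.1) = -1685 J; W(iv) = (241)(27.1 − 11.5) = 3760 J.
W_net = -1685 + 3760 = 2075 J (the clockwise enclosed area).

W_net ≈ 2070 J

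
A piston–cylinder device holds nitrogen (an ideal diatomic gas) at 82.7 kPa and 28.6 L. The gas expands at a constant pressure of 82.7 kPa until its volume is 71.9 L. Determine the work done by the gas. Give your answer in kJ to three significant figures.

Isobaric: W = P ΔV.
W = (82.7 kPa)(71.9 − 28.6 L) = (82.7)(43.3) = 3581 J.

W ≈ 3.58 kJ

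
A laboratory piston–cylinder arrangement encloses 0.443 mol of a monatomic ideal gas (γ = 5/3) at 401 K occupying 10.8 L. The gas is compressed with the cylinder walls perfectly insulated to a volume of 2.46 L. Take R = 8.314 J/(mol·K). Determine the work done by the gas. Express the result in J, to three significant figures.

Adiabatic: TV^(γ−1) = const with γ = 5/3.
T₂ = T₁ (V₁/V₂)^(γ−1) = 401 × (10.8/2.46)^0.667 = 401 × 2.681 = 1075 K.
W_by = nCᵥ(T₁ − T₂) = (0.443)(12.47)(401 − 1075) = -3724 J.

W ≈ -3720 J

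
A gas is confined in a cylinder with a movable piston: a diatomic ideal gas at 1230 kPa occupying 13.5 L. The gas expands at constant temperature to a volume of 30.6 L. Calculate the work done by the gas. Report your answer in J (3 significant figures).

W ≈ 13600 J

Isothermal: W = nRT ln(V₂/V₁) = P₁V₁ ln(V₂/V₁).
P₁V₁ = (1230 kPa)(13.5 L) = 16605 J.
W = 16605 × ln(30.6/13.5) = 16605 × 0.8183
W_by_gas = 13588 J.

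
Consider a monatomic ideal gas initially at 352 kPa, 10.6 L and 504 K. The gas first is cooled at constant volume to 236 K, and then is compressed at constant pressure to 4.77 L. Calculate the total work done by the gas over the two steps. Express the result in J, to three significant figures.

Step 1 (isochoric): W = 0 (constant volume).
After step 1: P = 164.8 kPa (V unchanged).
Step 2 (isobaric): W = PΔV = (164.8 kPa)(4.77 − 10.6 L) = -960.9 J.
W_total = 0 − 960.9 = -960.9 J.

W_total ≈ -961 J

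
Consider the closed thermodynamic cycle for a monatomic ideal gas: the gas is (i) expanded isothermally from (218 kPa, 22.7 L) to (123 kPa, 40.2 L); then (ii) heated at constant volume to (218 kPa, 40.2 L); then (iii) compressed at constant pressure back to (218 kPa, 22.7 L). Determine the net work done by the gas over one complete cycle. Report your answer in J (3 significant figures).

W_net ≈ -987 J

Leg (i): W = PᵢVᵢ ln(V_f/Vᵢ) = (4949) ln(40.2/22.7) = 2828 J.
Leg (ii): W = 0.
Leg (iii): W = PΔV = (218)(22.7 − 40.2) = -3815 J.
W_net = 2828 − 3815 = -986.9 J.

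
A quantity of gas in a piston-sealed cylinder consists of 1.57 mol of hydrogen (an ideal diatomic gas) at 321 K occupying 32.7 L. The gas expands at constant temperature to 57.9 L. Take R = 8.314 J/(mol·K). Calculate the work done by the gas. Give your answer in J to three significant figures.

Isothermal: W = nRT ln(V₂/V₁).
W = (1.57)(8.314)(321) × ln(57.9/32.7)
  = 4190 × 0.5713
W_by_gas = 2394 J.

W ≈ 2390 J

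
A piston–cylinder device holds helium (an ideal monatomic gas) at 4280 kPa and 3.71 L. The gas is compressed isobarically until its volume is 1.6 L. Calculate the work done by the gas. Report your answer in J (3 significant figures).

W ≈ -9030 J

Isobaric: W = P ΔV.
W = (4280 kPa)(1.6 − 3.71 L) = (4280)(-2.11) = -9031 J.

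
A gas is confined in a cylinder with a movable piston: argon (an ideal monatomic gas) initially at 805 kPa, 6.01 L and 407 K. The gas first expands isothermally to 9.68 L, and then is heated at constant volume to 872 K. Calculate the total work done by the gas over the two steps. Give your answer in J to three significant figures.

Step 1 (isothermal): W = P₁V₁ ln(V₂/V₁) = (4838) ln(9.68/6.01) = 2306 J.
Step 2 (isochoric): W = 0 (constant volume).
W_total = 2306 + 0 = 2306 J.

W_total ≈ 2310 J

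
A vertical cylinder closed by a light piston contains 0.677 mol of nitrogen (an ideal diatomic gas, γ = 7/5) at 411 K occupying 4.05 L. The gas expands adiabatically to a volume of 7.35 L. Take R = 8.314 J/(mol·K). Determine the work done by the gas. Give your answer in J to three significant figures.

Adiabatic: TV^(γ−1) = const with γ = 7/5.
T₂ = T₁ (V₁/V₂)^(γ−1) = 411 × (4.05/7.35)^0.4 = 411 × 0.7879 = 323.8 K.
W_by = nCᵥ(T₁ − T₂) = (0.677)(20.79)(411 − 323.8) = 1227 J.

W ≈ 1230 J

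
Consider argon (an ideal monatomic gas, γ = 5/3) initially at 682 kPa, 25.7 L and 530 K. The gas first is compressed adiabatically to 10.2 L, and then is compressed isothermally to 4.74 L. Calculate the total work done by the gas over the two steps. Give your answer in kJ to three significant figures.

W_total ≈ -47.3 kJ

Step 1 (adiabatic): W = (P₁V₁ − P₂V₂)/(γ−1) = (17527 − 32454)/0.667 = -22390 J.
After step 1: P = 3182 kPa, V = 10.2 L, T = 981.4 K.
Step 2 (isothermal): W = P₁V₁ ln(V₂/V₁) = (32454) ln(4.74/10.2) = -24871 J.
W_total = -22390 − 24871 = -47262 J.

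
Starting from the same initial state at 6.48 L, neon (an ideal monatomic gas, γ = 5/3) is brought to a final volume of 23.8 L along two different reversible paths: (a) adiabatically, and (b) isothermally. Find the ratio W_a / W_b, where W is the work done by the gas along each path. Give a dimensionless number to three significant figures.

Path (a) adiabatic: W = P₁V₁(1 − (V₁/V₂)^(γ−1))/(γ−1) → W_a/(P₁V₁) = 0.8699.
Path (b) isothermal: W = P₁V₁ ln(V₂/V₁) → W_b/(P₁V₁) = 1.301.
W_a / W_b = 0.8699 / 1.301 = 0.6686.

W_a / W_b ≈ 0.669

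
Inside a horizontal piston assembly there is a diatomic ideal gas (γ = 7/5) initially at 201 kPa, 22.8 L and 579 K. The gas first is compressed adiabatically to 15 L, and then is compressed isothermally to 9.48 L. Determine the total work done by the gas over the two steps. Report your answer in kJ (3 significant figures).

W_total ≈ -4.58 kJ

Step 1 (adiabatic): W = (P₁V₁ − P₂V₂)/(γ−1) = (4583 − 5418)/0.4 = -2089 J.
After step 1: P = 361.2 kPa, V = 15 L, T = 684.6 K.
Step 2 (isothermal): W = P₁V₁ ln(V₂/V₁) = (5418) ln(9.48/15) = -2486 J.
W_total = -2089 − 2486 = -4575 J.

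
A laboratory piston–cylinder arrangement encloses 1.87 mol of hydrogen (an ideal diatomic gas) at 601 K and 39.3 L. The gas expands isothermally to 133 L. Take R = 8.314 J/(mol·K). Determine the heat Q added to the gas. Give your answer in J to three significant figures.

Isothermal ⇒ ΔU = 0, so Q = W = nRT ln(V₂/V₁).
Q = (1.87)(8.314)(601) ln(133/39.3) = 9344 × 1.219 = 11391 J.

Q ≈ 11400 J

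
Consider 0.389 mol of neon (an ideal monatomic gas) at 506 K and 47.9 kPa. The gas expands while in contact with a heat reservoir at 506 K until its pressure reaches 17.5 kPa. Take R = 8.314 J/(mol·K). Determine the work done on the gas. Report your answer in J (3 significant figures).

W ≈ -1650 J

Isothermal process: W = nRT ln(V₂/V₁) = nRT ln(P₁/P₂).
W = (0.389)(8.314)(506) × ln(47.9/17.5)
  = 1636 × ln(2.737) = 1636 × 1.007
W_by_gas = 1648 J; work on gas = −W_by = -1648 J.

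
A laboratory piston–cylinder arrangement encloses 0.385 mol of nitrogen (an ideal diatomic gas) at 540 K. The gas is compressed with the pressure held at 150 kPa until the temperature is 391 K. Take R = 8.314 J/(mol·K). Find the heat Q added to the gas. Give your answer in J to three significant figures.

Q ≈ -1670 J

Isobaric: W = nRΔT = (0.385)(8.314)(-149) = -476.9 J.
ΔU = nCᵥΔT with Cᵥ = 5R/2: ΔU = (0.385)(20.79)(-149) = -1192 J.
Q = ΔU + W = -1192 − 476.9 = -1669 J.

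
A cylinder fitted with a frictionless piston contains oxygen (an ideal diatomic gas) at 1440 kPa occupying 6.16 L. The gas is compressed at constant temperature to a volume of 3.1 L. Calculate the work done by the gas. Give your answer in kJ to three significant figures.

W ≈ -6.09 kJ

Isothermal: W = nRT ln(V₂/V₁) = P₁V₁ ln(V₂/V₁).
P₁V₁ = (1440 kPa)(6.16 L) = 8870 J.
W = 8870 × ln(3.1/6.16) = 8870 × -0.6867
W_by_gas = -6091 J.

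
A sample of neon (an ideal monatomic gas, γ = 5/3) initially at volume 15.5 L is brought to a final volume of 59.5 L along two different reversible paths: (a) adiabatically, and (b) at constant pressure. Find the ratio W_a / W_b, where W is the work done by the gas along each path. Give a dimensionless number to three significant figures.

Path (a) adiabatic: W = P₁V₁(1 − (V₁/V₂)^(γ−1))/(γ−1) → W_a/(P₁V₁) = 0.8882.
Path (b) isobaric: W = P₁(V₂ − V₁) → W_b/(P₁V₁) = 2.839.
W_a / W_b = 0.8882 / 2.839 = 0.3129.

W_a / W_b ≈ 0.313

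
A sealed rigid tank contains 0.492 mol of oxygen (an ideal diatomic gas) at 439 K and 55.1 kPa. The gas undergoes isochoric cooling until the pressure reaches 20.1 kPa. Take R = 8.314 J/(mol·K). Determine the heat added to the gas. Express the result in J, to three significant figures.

Constant volume ⇒ W = 0, so Q = ΔU = nCᵥΔT with Cᵥ = 5R/2 = 20.79 J/(mol·K).
At constant V, T₂/T₁ = P₂/P₁ ⇒ ΔT = T₁(P₂/P₁ − 1) = 439·(20.1/55.1 − 1) = -278.9 K.
ΔU = (0.492)(20.79)(-278.9) = -2852 J.

Q ≈ -2850 J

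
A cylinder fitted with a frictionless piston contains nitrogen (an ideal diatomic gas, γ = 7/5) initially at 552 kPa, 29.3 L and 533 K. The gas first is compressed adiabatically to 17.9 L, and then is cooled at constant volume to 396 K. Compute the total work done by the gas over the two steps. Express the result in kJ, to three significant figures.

Step 1 (adiabatic): W = (P₁V₁ − P₂V₂)/(γ−1) = (16174 − 19698)/0.4 = -8810 J.
Step 2 (isochoric): W = 0 (constant volume).
W_total = -8810 + 0 = -8810 J.

W_total ≈ -8.81 kJ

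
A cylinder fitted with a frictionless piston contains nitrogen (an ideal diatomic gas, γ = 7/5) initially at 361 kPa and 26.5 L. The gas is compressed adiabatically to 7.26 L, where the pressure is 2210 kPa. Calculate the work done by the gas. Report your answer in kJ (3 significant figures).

Adiabatic: W = (P₁V₁ − P₂V₂)/(γ − 1) with γ = 7/5.
P₁V₁ = 9566 J, P₂V₂ = 16045 J.
W = (9566 − 16045) / 0.4 = -16195 J.

W ≈ -16.2 kJ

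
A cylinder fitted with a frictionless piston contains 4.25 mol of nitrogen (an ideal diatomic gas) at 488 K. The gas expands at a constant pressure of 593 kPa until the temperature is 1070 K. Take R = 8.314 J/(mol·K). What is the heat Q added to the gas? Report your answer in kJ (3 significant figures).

Q ≈ 72.0 kJ

Isobaric: W = nRΔT = (4.25)(8.314)(582) = 20565 J.
ΔU = nCᵥΔT with Cᵥ = 5R/2: ΔU = (4.25)(20.79)(582) = 51412 J.
Q = ΔU + W = 51412 + 20565 = 71976 J.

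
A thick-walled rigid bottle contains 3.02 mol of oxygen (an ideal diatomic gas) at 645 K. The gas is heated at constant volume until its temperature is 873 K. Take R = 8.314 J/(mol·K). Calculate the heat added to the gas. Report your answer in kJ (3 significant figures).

Q ≈ 14.3 kJ

Constant volume ⇒ W = 0, so Q = ΔU = nCᵥΔT with Cᵥ = 5R/2 = 20.79 J/(mol·K).
ΔU = (3.02)(20.79)(873 − 645) = 14312 J.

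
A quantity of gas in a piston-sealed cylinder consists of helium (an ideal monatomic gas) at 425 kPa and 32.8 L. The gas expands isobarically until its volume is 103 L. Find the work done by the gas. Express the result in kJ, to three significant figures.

W ≈ 29.8 kJ

Isobaric: W = P ΔV.
W = (425 kPa)(103 − 32.8 L) = (425)(70.2) = 29835 J.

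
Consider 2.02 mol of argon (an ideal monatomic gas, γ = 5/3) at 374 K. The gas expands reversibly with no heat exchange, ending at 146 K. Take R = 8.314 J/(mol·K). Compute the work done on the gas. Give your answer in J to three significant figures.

W ≈ -5740 J

Adiabatic ⇒ Q = 0, so W_by = −ΔU = nCᵥ(T₁ − T₂).
Cᵥ = 3R/2 = 12.47 J/(mol·K).
W = (2.02)(12.47)(374 − 146) = 5744 J.
Work on gas = −W_by = -5744 J.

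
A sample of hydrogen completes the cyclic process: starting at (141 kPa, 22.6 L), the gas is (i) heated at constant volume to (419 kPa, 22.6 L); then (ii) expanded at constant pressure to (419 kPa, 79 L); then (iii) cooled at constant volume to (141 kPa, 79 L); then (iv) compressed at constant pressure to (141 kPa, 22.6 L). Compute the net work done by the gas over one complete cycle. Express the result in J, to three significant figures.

W_net ≈ 15700 J

Constant-volume legs do no work.
W(ii) = (419)(79 − 22.6) = 23632 J; W(iv) = (141)(22.6 − 79) = -7952 J.
W_net = 23632 − 7952 = 15679 J (the clockwise enclosed area).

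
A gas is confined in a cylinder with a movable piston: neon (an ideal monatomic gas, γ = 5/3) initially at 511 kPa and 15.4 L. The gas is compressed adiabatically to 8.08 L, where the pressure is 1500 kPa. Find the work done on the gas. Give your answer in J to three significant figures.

W ≈ 6380 J

Adiabatic: W = (P₁V₁ − P₂V₂)/(γ − 1) with γ = 5/3.
P₁V₁ = 7869 J, P₂V₂ = 12120 J.
W = (7869 − 12120) / 0.6667 = -6376 J.
Work on gas = −W_by = 6376 J.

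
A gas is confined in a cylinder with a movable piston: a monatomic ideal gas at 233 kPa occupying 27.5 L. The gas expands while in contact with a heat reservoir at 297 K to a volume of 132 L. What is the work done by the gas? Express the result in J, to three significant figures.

W ≈ 10100 J

Isothermal: W = nRT ln(V₂/V₁) = P₁V₁ ln(V₂/V₁).
P₁V₁ = (233 kPa)(27.5 L) = 6408 J.
W = 6408 × ln(132/27.5) = 6408 × 1.569
W_by_gas = 10051 J.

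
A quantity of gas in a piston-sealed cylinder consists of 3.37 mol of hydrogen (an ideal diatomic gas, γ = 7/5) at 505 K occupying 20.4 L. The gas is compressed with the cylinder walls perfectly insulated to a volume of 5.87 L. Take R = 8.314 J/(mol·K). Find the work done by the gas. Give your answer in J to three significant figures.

Adiabatic: TV^(γ−1) = const with γ = 7/5.
T₂ = T₁ (V₁/V₂)^(γ−1) = 505 × (20.4/5.87)^0.4 = 505 × 1.646 = 831.2 K.
W_by = nCᵥ(T₁ − T₂) = (3.37)(20.79)(505 − 831.2) = -22847 J.

W ≈ -22800 J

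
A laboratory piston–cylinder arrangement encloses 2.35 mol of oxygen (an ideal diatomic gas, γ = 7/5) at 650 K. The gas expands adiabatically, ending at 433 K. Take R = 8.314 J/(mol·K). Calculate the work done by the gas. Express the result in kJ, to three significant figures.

Adiabatic ⇒ Q = 0, so W_by = −ΔU = nCᵥ(T₁ − T₂).
Cᵥ = 5R/2 = 20.79 J/(mol·K).
W = (2.35)(20.79)(650 − 433) = 10599 J.

W ≈ 10.6 kJ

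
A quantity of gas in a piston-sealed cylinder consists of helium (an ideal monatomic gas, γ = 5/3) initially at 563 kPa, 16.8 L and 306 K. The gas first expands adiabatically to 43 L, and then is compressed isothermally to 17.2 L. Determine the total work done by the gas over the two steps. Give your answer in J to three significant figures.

Step 1 (adiabatic): W = (P₁V₁ − P₂V₂)/(γ−1) = (9458 − 5055)/0.667 = 6605 J.
After step 1: P = 117.6 kPa, V = 43 L, T = 163.5 K.
Step 2 (isothermal): W = P₁V₁ ln(V₂/V₁) = (5055) ln(17.2/43) = -4632 J.
W_total = 6605 − 4632 = 1974 J.

W_total ≈ 1970 J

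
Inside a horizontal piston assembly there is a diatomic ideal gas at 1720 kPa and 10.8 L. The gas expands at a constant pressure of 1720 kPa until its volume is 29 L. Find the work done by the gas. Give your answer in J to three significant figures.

Isobaric: W = P ΔV.
W = (1720 kPa)(29 − 10.8 L) = (1720)(18.2) = 31304 J.

W ≈ 31300 J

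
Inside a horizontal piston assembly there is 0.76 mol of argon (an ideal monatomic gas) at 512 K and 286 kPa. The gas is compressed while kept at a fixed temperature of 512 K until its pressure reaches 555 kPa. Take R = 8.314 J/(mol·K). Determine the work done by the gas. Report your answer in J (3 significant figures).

W ≈ -2140 J

Isothermal process: W = nRT ln(V₂/V₁) = nRT ln(P₁/P₂).
W = (0.76)(8.314)(512) × ln(286/555)
  = 3235 × ln(0.5153) = 3235 × -0.663
W_by_gas = -2145 J.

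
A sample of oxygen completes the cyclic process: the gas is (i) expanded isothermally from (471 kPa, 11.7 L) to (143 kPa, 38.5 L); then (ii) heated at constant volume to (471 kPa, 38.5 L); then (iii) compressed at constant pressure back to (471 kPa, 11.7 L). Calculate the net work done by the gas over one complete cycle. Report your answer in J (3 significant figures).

W_net ≈ -6060 J

Leg (i): W = PᵢVᵢ ln(V_f/Vᵢ) = (5511) ln(38.5/11.7) = 6564 J.
Leg (ii): W = 0.
Leg (iii): W = PΔV = (471)(11.7 − 38.5) = -12623 J.
W_net = 6564 − 12623 = -6059 J.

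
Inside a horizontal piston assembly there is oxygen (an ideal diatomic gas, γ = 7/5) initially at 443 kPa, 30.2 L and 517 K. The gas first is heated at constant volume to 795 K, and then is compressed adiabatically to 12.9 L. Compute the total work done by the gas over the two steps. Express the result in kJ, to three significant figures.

W_total ≈ -20.8 kJ

Step 1 (isochoric): W = 0 (constant volume).
After step 1: P = 681.2 kPa (V unchanged).
Step 2 (adiabatic): W = (P₁V₁ − P₂V₂)/(γ−1) = (20573 − 28910)/0.4 = -20845 J.
W_total = 0 − 20845 = -20845 J.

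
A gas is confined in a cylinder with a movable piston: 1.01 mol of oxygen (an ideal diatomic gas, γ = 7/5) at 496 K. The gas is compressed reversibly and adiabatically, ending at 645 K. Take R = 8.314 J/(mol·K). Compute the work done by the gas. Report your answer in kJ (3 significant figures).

W ≈ -3.13 kJ

Adiabatic ⇒ Q = 0, so W_by = −ΔU = nCᵥ(T₁ − T₂).
Cᵥ = 5R/2 = 20.79 J/(mol·K).
W = (1.01)(20.79)(496 − 645) = -3128 J.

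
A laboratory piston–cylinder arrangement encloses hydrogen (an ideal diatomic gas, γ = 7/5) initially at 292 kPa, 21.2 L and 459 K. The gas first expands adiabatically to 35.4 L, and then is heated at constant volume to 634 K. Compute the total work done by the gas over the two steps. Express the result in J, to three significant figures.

Step 1 (adiabatic): W = (P₁V₁ − P₂V₂)/(γ−1) = (6190 − 5043)/0.4 = 2870 J.
Step 2 (isochoric): W = 0 (constant volume).
W_total = 2870 + 0 = 2870 J.

W_total ≈ 2870 J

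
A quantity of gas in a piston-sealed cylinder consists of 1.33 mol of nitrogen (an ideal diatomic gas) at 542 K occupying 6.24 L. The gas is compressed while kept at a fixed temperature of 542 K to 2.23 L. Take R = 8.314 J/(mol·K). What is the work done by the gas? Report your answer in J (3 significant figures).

Isothermal: W = nRT ln(V₂/V₁).
W = (1.33)(8.314)(542) × ln(2.23/6.24)
  = 5993 × -1.029
W_by_gas = -6167 J.

W ≈ -6170 J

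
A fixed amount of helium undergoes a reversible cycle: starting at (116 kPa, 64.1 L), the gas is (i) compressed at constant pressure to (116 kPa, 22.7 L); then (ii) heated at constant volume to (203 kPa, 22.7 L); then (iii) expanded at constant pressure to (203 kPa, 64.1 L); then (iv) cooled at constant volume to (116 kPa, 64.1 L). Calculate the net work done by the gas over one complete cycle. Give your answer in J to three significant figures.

Constant-volume legs do no work.
W(i) = (116)(22.7 − 64.1) = -4802 J; W(iii) = (203)(64.1 − 22.7) = 8404 J.
W_net = -4802 + 8404 = 3602 J (the clockwise enclosed area).

W_net ≈ 3600 J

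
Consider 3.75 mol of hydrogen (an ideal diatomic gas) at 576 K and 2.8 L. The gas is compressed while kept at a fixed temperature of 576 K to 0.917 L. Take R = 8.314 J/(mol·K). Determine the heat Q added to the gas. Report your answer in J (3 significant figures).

Isothermal ⇒ ΔU = 0, so Q = W = nRT ln(V₂/V₁).
Q = (3.75)(8.314)(576) ln(0.917/2.8) = 17958 × -1.116 = -20046 J.

Q ≈ -20000 J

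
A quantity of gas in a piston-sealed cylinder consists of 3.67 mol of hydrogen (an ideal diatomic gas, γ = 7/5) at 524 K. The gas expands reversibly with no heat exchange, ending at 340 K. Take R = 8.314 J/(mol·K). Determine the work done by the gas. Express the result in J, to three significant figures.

W ≈ 14000 J

Adiabatic ⇒ Q = 0, so W_by = −ΔU = nCᵥ(T₁ − T₂).
Cᵥ = 5R/2 = 20.79 J/(mol·K).
W = (3.67)(20.79)(524 − 340) = 14036 J.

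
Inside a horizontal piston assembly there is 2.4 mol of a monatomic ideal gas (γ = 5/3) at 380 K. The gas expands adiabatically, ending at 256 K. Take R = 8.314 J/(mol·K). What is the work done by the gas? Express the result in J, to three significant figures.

Adiabatic ⇒ Q = 0, so W_by = −ΔU = nCᵥ(T₁ − T₂).
Cᵥ = 3R/2 = 12.47 J/(mol·K).
W = (2.4)(12.47)(380 − 256) = 3711 J.

W ≈ 3710 J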